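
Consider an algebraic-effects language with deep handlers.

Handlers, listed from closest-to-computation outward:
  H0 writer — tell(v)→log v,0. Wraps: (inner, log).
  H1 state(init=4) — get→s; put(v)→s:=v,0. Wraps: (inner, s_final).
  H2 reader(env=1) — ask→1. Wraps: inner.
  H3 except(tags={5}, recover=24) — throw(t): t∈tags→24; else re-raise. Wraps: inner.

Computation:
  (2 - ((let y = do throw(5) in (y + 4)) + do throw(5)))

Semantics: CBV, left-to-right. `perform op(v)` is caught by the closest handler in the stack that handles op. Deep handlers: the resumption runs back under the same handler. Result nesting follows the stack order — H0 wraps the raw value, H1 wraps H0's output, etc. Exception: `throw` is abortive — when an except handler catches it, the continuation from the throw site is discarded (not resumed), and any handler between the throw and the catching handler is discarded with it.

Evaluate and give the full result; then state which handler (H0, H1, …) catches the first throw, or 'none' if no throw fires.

Step-by-step:
throw(5) @ H3 caught ⇒ 24
= 24

Answer: 24 ; first throw caught by: H3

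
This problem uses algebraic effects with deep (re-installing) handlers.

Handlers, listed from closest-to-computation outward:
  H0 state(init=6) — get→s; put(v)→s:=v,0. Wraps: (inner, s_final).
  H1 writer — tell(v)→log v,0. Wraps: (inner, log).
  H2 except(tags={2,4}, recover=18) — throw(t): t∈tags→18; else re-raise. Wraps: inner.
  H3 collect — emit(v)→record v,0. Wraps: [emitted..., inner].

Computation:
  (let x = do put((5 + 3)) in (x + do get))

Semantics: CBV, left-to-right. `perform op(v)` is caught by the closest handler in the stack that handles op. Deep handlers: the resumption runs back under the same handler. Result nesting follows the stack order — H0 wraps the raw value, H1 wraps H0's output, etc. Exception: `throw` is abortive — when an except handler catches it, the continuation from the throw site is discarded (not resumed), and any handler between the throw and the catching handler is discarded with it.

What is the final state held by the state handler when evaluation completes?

Working:
put(8) @ H0 ⇒ s:=8
get @ H0 ⇒ 8
H0 returns (8, 8)
H1 returns ((8, 8), ())
H2 returns ((8, 8), ())
H3 returns [((8, 8), ())]
= [((8, 8), ())]

Answer: 8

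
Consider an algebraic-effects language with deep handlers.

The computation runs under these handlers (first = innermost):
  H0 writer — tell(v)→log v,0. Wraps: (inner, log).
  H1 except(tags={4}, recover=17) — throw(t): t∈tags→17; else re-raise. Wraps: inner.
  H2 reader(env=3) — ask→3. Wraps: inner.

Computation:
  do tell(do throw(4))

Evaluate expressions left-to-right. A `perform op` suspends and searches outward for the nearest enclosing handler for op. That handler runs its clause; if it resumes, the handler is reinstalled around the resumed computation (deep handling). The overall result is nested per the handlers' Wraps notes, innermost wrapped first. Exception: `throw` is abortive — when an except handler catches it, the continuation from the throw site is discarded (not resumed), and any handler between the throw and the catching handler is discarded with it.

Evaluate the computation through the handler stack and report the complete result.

Evaluation trace:
throw(4) @ H1 caught ⇒ 17
H2 returns 17
= 17

Answer: 17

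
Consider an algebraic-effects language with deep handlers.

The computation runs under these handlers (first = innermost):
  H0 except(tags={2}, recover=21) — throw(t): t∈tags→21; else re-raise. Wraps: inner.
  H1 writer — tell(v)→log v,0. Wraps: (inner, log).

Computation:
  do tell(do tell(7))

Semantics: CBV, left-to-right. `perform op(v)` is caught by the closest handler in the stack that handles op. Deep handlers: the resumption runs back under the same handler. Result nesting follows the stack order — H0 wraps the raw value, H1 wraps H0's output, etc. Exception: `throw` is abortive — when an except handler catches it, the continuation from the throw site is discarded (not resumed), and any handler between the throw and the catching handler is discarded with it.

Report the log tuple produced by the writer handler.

Working:
tell(7) @ H1 ⇒ log+=7
tell(0) @ H1 ⇒ log+=0
H0 returns 0
H1 returns (0, (7, 0))
= (0, (7, 0))

Answer: (7, 0)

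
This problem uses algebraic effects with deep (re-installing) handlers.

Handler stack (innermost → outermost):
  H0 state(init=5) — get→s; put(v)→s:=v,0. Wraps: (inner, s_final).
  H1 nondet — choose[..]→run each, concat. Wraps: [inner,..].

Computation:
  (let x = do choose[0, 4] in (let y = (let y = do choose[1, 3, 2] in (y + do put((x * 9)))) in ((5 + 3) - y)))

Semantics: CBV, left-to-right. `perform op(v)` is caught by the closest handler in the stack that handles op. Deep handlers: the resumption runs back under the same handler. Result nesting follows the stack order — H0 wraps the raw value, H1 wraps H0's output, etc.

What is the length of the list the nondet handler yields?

Evaluation trace:
choose[0, 4] @ H1
  branch[0] choose=0:
    choose[1, 3, 2] @ H1
      branch[0] choose=1:
        put(0) @ H0 ⇒ s:=0
        H0 returns (7, 0)
        H1 returns [(7, 0)]
      branch[1] choose=3:
        put(0) @ H0 ⇒ s:=0
        H0 returns (5, 0)
        H1 returns [(5, 0)]
      branch[2] choose=2:
        put(0) @ H0 ⇒ s:=0
        H0 returns (6, 0)
        H1 returns [(6, 0)]
  branch[1] choose=4:
    choose[1, 3, 2] @ H1
      branch[0] choose=1:
        put(36) @ H0 ⇒ s:=36
        H0 returns (7, 36)
        H1 returns [(7, 36)]
      branch[1] choose=3:
        put(36) @ H0 ⇒ s:=36
        H0 returns (5, 36)
        H1 returns [(5, 36)]
      branch[2] choose=2:
        put(36) @ H0 ⇒ s:=36
        H0 returns (6, 36)
        H1 returns [(6, 36)]
= [(7, 0), (5, 0), (6, 0), (7, 36), (5, 36), (6, 36)]

Answer: 6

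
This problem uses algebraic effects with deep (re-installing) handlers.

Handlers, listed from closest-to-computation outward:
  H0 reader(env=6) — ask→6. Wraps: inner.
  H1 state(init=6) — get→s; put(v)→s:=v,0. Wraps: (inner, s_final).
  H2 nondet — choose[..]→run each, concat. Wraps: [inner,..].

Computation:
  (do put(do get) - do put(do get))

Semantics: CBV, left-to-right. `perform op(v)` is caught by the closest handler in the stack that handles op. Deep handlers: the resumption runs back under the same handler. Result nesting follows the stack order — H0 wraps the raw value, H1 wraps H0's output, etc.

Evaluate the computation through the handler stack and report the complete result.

Answer: [(0, 6)]

Working:
get @ H1 ⇒ 6
put(6) @ H1 ⇒ s:=6
get @ H1 ⇒ 6
put(6) @ H1 ⇒ s:=6
H0 returns 0
H1 returns (0, 6)
H2 returns [(0, 6)]
= [(0, 6)]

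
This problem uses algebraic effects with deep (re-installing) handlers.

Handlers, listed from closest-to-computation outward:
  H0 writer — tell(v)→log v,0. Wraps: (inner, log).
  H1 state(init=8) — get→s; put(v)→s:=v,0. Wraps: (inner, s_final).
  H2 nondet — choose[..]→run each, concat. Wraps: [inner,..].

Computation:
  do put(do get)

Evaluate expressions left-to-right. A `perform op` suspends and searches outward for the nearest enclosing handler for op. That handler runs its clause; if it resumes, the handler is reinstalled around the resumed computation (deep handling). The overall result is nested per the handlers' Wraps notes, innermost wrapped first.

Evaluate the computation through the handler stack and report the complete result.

Answer: [((0, ()), 8)]

Working:
get @ H1 ⇒ 8
put(8) @ H1 ⇒ s:=8
H0 returns (0, ())
H1 returns ((0, ()), 8)
H2 returns [((0, ()), 8)]
= [((0, ()), 8)]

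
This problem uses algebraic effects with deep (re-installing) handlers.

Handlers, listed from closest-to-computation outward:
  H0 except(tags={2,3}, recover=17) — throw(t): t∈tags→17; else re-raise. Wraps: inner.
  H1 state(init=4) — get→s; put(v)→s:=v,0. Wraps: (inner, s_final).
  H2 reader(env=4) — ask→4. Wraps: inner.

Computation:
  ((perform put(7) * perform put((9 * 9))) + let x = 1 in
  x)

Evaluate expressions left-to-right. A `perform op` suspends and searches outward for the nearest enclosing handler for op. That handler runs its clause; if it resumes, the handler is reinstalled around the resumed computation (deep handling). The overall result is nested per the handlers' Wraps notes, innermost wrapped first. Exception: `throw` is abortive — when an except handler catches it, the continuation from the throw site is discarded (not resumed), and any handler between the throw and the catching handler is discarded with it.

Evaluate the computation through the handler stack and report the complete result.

Working:
put(7) @ H1 ⇒ s:=7
put(81) @ H1 ⇒ s:=81
H0 returns 1
H1 returns (1, 81)
H2 returns (1, 81)
= (1, 81)

Answer: (1, 81)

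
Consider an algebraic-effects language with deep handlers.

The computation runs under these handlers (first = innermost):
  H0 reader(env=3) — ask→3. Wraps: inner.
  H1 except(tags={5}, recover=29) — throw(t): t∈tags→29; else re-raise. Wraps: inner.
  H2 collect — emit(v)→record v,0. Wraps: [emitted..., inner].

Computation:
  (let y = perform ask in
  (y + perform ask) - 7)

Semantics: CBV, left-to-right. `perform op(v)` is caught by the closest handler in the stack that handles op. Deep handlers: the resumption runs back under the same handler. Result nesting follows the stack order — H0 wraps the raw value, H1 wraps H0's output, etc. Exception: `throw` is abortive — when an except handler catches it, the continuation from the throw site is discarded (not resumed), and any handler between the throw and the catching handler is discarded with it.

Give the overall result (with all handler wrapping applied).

Answer: [-1]

Step-by-step:
ask @ H0 ⇒ 3
ask @ H0 ⇒ 3
H0 returns -1
H1 returns -1
H2 returns [-1]
= [-1]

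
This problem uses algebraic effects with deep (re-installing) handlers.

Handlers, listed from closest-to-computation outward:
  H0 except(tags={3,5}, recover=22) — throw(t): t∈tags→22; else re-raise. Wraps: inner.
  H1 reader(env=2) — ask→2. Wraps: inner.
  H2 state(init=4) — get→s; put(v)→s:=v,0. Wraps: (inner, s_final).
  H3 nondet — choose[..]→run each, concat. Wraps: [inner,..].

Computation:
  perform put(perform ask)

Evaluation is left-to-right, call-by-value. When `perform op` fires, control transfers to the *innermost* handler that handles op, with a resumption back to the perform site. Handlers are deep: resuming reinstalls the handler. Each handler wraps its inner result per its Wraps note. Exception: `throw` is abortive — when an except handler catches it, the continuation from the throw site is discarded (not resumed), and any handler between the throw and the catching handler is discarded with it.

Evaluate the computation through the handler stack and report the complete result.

Answer: [(0, 2)]

Step-by-step:
ask @ H1 ⇒ 2
put(2) @ H2 ⇒ s:=2
H0 returns 0
H1 returns 0
H2 returns (0, 2)
H3 returns [(0, 2)]
= [(0, 2)]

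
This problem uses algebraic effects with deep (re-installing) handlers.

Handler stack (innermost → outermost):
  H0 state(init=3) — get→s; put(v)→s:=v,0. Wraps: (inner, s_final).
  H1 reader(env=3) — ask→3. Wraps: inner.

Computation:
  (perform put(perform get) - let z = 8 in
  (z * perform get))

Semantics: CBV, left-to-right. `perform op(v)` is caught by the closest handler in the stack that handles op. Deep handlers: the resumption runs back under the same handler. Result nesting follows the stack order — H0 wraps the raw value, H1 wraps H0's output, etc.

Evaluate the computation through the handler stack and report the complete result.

Evaluation trace:
get @ H0 ⇒ 3
put(3) @ H0 ⇒ s:=3
get @ H0 ⇒ 3
H0 returns (-24, 3)
H1 returns (-24, 3)
= (-24, 3)

Answer: (-24, 3)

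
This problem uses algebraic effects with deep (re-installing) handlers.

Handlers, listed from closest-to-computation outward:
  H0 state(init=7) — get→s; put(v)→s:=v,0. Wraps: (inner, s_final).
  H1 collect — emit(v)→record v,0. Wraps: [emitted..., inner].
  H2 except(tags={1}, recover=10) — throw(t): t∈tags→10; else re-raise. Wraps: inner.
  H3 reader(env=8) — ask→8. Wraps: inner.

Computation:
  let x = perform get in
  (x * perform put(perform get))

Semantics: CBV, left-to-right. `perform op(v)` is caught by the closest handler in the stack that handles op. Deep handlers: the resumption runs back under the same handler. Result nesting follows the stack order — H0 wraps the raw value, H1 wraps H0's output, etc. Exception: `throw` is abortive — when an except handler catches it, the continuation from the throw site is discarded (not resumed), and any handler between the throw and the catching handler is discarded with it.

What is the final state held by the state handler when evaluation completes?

Answer: 7

Step-by-step:
get @ H0 ⇒ 7
get @ H0 ⇒ 7
put(7) @ H0 ⇒ s:=7
H0 returns (0, 7)
H1 returns [(0, 7)]
H2 returns [(0, 7)]
H3 returns [(0, 7)]
= [(0, 7)]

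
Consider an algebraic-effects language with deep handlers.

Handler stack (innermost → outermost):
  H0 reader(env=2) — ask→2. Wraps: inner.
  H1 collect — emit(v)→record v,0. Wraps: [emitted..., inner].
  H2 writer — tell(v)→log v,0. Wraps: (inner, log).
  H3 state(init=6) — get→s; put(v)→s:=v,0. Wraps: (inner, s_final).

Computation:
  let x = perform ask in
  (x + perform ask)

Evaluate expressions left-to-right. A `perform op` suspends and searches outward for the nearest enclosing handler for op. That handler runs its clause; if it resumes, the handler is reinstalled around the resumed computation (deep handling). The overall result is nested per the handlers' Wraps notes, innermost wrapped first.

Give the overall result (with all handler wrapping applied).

Evaluation trace:
ask @ H0 ⇒ 2
ask @ H0 ⇒ 2
H0 returns 4
H1 returns [4]
H2 returns ([4], ())
H3 returns (([4], ()), 6)
= (([4], ()), 6)

Answer: (([4], ()), 6)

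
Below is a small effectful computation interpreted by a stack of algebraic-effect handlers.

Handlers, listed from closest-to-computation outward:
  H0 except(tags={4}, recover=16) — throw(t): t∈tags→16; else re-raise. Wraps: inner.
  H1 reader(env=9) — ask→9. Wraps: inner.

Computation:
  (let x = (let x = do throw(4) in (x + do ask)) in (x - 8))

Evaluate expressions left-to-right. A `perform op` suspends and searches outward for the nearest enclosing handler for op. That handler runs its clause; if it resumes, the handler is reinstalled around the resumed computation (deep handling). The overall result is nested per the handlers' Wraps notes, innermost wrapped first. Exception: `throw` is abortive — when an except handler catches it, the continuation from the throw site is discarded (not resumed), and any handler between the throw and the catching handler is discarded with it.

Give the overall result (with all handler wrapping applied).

Working:
throw(4) @ H0 caught ⇒ 16
H1 returns 16
= 16

Answer: 16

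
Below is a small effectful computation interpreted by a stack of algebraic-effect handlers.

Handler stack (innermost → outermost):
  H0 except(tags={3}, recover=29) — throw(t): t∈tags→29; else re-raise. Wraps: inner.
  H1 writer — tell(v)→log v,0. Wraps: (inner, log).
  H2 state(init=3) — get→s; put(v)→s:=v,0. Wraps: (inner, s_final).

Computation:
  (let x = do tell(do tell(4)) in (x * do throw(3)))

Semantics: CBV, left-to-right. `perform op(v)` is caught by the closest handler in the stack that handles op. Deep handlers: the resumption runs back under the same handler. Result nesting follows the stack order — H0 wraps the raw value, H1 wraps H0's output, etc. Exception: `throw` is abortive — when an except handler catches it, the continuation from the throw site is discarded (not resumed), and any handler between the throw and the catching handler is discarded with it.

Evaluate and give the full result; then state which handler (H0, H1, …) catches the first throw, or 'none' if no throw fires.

Answer: ((29, (4, 0)), 3) ; first throw caught by: H0

Step-by-step:
tell(4) @ H1 ⇒ log+=4
tell(0) @ H1 ⇒ log+=0
throw(3) @ H0 caught ⇒ 29
H1 returns (29, (4, 0))
H2 returns ((29, (4, 0)), 3)
= ((29, (4, 0)), 3)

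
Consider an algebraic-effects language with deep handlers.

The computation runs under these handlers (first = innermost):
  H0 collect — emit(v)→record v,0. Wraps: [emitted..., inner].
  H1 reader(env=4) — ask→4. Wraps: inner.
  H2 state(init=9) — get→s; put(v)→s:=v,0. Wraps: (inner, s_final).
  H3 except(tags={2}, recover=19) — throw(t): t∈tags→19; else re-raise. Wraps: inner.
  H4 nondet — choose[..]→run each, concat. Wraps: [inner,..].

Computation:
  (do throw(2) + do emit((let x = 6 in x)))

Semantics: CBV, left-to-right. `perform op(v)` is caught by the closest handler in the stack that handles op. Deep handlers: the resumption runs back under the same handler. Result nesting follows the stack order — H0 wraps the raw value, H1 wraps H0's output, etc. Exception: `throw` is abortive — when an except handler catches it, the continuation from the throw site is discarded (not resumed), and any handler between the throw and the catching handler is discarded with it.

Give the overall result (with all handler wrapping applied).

Evaluation trace:
throw(2) @ H3 caught ⇒ 19
H4 returns [19]
= [19]

Answer: [19]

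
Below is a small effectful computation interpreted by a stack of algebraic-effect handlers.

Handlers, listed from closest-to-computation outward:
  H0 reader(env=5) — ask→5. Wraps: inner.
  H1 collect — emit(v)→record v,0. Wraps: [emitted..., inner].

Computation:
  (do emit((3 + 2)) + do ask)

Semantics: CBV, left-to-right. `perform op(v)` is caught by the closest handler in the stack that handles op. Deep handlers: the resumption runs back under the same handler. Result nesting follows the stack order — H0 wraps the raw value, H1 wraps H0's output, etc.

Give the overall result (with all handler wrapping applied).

Working:
emit(5) @ H1 ⇒ out+=5
ask @ H0 ⇒ 5
H0 returns 5
H1 returns [5, 5]
= [5, 5]

Answer: [5, 5]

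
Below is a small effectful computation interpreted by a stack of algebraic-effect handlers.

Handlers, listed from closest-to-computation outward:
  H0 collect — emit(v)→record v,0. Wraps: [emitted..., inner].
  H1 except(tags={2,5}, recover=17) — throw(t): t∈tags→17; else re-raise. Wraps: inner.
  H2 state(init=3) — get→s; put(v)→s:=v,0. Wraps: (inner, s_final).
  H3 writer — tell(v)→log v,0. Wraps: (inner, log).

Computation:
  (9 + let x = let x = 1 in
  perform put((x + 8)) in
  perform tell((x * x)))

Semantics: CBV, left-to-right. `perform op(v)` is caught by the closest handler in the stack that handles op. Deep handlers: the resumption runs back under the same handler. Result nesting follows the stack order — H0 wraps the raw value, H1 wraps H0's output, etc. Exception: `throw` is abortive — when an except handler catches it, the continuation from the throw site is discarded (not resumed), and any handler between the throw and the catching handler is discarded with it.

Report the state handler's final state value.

Answer: 9

Evaluation trace:
put(9) @ H2 ⇒ s:=9
tell(0) @ H3 ⇒ log+=0
H0 returns [9]
H1 returns [9]
H2 returns ([9], 9)
H3 returns (([9], 9), (0))
= (([9], 9), (0))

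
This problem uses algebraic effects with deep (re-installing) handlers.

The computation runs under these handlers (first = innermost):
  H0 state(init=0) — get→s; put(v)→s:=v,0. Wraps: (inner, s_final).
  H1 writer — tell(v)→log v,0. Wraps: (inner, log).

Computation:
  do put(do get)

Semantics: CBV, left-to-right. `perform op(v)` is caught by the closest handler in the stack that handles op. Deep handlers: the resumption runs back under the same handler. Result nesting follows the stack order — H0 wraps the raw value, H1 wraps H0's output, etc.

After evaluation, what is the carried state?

Answer: 0

Working:
get @ H0 ⇒ 0
put(0) @ H0 ⇒ s:=0
H0 returns (0, 0)
H1 returns ((0, 0), ())
= ((0, 0), ())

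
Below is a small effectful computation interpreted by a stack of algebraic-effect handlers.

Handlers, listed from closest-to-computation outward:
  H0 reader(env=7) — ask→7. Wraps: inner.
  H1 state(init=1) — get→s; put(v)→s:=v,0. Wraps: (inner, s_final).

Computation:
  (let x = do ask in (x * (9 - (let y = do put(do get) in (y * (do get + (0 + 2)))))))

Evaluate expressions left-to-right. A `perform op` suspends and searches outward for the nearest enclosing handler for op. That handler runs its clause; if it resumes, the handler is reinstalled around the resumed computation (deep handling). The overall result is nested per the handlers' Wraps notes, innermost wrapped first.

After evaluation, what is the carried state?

Step-by-step:
ask @ H0 ⇒ 7
get @ H1 ⇒ 1
put(1) @ H1 ⇒ s:=1
get @ H1 ⇒ 1
H0 returns 63
H1 returns (63, 1)
= (63, 1)

Answer: 1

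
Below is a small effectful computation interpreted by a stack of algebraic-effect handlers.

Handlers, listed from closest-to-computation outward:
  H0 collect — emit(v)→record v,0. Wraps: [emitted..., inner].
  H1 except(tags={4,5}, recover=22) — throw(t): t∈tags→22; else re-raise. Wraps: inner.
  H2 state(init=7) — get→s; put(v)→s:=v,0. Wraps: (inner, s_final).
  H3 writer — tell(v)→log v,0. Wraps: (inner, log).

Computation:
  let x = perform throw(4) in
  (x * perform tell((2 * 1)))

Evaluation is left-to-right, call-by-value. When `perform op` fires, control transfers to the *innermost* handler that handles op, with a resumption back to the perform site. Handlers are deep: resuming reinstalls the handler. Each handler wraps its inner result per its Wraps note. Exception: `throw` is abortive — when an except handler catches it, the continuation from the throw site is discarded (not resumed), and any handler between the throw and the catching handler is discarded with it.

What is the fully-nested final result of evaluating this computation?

Answer: ((22, 7), ())

Step-by-step:
throw(4) @ H1 caught ⇒ 22
H2 returns (22, 7)
H3 returns ((22, 7), ())
= ((22, 7), ())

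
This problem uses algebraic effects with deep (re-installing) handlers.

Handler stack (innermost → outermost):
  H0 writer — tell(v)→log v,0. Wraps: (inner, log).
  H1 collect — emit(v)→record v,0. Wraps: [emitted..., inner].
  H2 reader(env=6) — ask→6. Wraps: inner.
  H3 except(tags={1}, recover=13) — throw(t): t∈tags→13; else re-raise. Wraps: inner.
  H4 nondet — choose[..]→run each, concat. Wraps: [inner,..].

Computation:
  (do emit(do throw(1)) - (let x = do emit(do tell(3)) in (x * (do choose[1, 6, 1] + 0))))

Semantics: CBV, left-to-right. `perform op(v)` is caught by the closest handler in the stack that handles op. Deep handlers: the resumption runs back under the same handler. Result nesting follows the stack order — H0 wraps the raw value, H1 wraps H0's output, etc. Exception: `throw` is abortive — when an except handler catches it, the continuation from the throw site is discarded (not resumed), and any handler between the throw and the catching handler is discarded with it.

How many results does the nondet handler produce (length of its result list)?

Answer: 1

Working:
throw(1) @ H3 caught ⇒ 13
H4 returns [13]
= [13]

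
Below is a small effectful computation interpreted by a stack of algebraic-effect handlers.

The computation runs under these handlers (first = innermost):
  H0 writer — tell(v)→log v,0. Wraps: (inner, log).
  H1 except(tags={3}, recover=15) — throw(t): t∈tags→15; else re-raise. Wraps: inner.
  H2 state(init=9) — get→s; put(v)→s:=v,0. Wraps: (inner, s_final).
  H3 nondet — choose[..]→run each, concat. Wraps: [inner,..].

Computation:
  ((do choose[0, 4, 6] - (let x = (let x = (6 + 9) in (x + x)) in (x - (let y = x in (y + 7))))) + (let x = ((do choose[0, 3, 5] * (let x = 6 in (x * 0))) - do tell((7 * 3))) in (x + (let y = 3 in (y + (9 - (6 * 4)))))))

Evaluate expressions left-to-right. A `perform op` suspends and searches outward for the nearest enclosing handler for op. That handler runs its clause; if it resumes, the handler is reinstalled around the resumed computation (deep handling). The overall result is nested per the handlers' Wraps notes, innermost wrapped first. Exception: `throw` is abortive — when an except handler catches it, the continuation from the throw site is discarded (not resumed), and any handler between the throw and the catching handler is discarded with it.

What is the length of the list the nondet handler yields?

Evaluation trace:
choose[0, 4, 6] @ H3
  branch[0] choose=0:
    choose[0, 3, 5] @ H3
      branch[0] choose=0:
        tell(21) @ H0 ⇒ log+=21
        H0 returns (-5, (21))
        H1 returns (-5, (21))
        H2 returns ((-5, (21)), 9)
        H3 returns [((-5, (21)), 9)]
      branch[1] choose=3:
        tell(21) @ H0 ⇒ log+=21
        H0 returns (-5, (21))
        H1 returns (-5, (21))
        H2 returns ((-5, (21)), 9)
        H3 returns [((-5, (21)), 9)]
      branch[2] choose=5:
        tell(21) @ H0 ⇒ log+=21
        H0 returns (-5, (21))
        H1 returns (-5, (21))
        H2 returns ((-5, (21)), 9)
        H3 returns [((-5, (21)), 9)]
  branch[1] choose=4:
    choose[0, 3, 5] @ H3
      branch[0] choose=0:
        tell(21) @ H0 ⇒ log+=21
        H0 returns (-1, (21))
        H1 returns (-1, (21))
        H2 returns ((-1, (21)), 9)
        H3 returns [((-1, (21)), 9)]
      branch[1] choose=3:
        tell(21) @ H0 ⇒ log+=21
        H0 returns (-1, (21))
        H1 returns (-1, (21))
        H2 returns ((-1, (21)), 9)
        H3 returns [((-1, (21)), 9)]
      branch[2] choose=5:
        tell(21) @ H0 ⇒ log+=21
        H0 returns (-1, (21))
        H1 returns (-1, (21))
        H2 returns ((-1, (21)), 9)
        H3 returns [((-1, (21)), 9)]
  branch[2] choose=6:
    choose[0, 3, 5] @ H3
      branch[0] choose=0:
        tell(21) @ H0 ⇒ log+=21
        H0 returns (1, (21))
        H1 returns (1, (21))
        H2 returns ((1, (21)), 9)
        H3 returns [((1, (21)), 9)]
      branch[1] choose=3:
        tell(21) @ H0 ⇒ log+=21
        H0 returns (1, (21))
        H1 returns (1, (21))
        H2 returns ((1, (21)), 9)
        H3 returns [((1, (21)), 9)]
      branch[2] choose=5:
        tell(21) @ H0 ⇒ log+=21
        H0 returns (1, (21))
        H1 returns (1, (21))
        H2 returns ((1, (21)), 9)
        H3 returns [((1, (21)), 9)]
= [((-5, (21)), 9), ((-5, (21)), 9), ((-5, (21)), 9), ((-1, (21)), 9), ((-1, (21)), 9), ((-1, (21)), 9), ((1, (21)), 9), ((1, (21)), 9), ((1, (21)), 9)]

Answer: 9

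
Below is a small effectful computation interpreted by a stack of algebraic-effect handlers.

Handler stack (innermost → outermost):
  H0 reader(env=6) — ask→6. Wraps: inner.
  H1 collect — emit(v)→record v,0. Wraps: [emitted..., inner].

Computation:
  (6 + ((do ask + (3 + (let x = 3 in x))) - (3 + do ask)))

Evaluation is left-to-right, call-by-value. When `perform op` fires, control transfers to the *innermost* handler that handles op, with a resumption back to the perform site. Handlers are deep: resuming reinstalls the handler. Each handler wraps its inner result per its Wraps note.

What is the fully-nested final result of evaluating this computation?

Answer: [9]

Working:
ask @ H0 ⇒ 6
ask @ H0 ⇒ 6
H0 returns 9
H1 returns [9]
= [9]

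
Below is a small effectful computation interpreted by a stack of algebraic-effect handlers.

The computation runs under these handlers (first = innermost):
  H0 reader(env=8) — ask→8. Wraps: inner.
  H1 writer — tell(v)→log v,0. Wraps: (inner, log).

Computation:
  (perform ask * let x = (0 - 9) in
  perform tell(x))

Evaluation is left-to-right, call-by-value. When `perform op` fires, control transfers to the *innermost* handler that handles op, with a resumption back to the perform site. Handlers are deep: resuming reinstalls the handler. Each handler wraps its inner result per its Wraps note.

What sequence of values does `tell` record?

Step-by-step:
ask @ H0 ⇒ 8
tell(-9) @ H1 ⇒ log+=-9
H0 returns 0
H1 returns (0, (-9))
= (0, (-9))

Answer: (-9)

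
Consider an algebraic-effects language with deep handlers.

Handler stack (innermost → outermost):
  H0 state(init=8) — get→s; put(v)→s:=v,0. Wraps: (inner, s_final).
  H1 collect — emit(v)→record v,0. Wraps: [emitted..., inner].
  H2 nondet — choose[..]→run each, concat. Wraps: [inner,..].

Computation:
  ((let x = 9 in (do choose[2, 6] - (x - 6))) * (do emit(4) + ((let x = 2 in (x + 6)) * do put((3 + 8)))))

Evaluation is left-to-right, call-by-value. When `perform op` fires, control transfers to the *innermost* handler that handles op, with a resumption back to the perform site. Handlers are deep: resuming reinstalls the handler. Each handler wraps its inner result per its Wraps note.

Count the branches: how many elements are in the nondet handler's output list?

Working:
choose[2, 6] @ H2
  branch[0] choose=2:
    emit(4) @ H1 ⇒ out+=4
    put(11) @ H0 ⇒ s:=11
    H0 returns (0, 11)
    H1 returns [4, (0, 11)]
    H2 returns [[4, (0, 11)]]
  branch[1] choose=6:
    emit(4) @ H1 ⇒ out+=4
    put(11) @ H0 ⇒ s:=11
    H0 returns (0, 11)
    H1 returns [4, (0, 11)]
    H2 returns [[4, (0, 11)]]
= [[4, (0, 11)], [4, (0, 11)]]

Answer: 2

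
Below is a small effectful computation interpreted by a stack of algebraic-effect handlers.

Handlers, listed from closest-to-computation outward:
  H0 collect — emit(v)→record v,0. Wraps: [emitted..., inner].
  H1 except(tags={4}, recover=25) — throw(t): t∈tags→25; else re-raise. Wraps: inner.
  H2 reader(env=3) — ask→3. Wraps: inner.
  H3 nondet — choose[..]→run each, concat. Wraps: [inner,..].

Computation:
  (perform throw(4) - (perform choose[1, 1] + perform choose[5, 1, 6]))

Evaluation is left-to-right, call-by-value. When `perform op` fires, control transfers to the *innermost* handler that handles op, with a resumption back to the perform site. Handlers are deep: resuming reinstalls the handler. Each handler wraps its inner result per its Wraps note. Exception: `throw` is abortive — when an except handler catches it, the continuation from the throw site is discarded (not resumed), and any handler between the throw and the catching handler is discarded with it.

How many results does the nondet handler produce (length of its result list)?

Evaluation trace:
throw(4) @ H1 caught ⇒ 25
H2 returns 25
H3 returns [25]
= [25]

Answer: 1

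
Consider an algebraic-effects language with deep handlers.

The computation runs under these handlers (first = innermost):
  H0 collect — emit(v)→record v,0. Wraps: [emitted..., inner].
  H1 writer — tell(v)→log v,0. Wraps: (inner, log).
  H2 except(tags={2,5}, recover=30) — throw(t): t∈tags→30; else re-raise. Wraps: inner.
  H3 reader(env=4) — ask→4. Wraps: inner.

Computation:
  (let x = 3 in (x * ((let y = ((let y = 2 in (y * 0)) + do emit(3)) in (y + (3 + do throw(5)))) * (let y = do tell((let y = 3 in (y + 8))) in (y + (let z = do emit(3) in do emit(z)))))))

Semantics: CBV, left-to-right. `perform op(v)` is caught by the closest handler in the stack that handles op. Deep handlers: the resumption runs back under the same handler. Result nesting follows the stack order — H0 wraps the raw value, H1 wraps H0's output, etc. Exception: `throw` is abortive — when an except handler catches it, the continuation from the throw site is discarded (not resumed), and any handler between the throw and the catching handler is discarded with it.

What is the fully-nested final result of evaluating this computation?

Answer: 30

Evaluation trace:
emit(3) @ H0 ⇒ out+=3
throw(5) @ H2 caught ⇒ 30
H3 returns 30
= 30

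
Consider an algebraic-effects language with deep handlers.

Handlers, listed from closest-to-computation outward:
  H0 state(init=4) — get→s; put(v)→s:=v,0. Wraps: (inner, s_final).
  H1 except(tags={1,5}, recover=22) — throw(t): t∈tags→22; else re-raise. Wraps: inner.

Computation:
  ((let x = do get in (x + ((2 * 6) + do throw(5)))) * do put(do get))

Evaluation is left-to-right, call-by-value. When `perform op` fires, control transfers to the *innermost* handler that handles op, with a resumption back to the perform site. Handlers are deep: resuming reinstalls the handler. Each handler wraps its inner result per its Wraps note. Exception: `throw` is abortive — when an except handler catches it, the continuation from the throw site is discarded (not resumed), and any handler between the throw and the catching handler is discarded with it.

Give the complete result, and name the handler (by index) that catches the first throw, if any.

Working:
get @ H0 ⇒ 4
throw(5) @ H1 caught ⇒ 22
= 22

Answer: 22 ; first throw caught by: H1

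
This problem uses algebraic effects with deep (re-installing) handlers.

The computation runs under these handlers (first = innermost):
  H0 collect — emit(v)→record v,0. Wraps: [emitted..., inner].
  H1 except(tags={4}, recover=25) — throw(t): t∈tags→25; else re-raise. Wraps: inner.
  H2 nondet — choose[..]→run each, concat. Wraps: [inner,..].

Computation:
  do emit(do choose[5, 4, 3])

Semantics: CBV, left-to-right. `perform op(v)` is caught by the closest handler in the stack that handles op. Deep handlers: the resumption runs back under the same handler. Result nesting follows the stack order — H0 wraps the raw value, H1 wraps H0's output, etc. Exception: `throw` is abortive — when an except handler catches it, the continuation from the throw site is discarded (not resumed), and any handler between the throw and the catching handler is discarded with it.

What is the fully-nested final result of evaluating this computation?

Step-by-step:
choose[5, 4, 3] @ H2
  branch[0] choose=5:
    emit(5) @ H0 ⇒ out+=5
    H0 returns [5, 0]
    H1 returns [5, 0]
    H2 returns [[5, 0]]
  branch[1] choose=4:
    emit(4) @ H0 ⇒ out+=4
    H0 returns [4, 0]
    H1 returns [4, 0]
    H2 returns [[4, 0]]
  branch[2] choose=3:
    emit(3) @ H0 ⇒ out+=3
    H0 returns [3, 0]
    H1 returns [3, 0]
    H2 returns [[3, 0]]
= [[5, 0], [4, 0], [3, 0]]

Answer: [[5, 0], [4, 0], [3, 0]]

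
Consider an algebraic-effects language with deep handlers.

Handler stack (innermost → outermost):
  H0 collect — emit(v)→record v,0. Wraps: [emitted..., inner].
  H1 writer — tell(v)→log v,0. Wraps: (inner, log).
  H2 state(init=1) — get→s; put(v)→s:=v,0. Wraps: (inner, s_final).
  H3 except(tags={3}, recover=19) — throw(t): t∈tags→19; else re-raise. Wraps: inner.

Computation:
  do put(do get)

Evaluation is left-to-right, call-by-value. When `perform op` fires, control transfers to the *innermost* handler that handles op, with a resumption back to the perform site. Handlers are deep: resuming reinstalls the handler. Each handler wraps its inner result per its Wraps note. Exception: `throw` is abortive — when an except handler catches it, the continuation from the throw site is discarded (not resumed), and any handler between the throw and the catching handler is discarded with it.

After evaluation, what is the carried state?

Answer: 1

Step-by-step:
get @ H2 ⇒ 1
put(1) @ H2 ⇒ s:=1
H0 returns [0]
H1 returns ([0], ())
H2 returns (([0], ()), 1)
H3 returns (([0], ()), 1)
= (([0], ()), 1)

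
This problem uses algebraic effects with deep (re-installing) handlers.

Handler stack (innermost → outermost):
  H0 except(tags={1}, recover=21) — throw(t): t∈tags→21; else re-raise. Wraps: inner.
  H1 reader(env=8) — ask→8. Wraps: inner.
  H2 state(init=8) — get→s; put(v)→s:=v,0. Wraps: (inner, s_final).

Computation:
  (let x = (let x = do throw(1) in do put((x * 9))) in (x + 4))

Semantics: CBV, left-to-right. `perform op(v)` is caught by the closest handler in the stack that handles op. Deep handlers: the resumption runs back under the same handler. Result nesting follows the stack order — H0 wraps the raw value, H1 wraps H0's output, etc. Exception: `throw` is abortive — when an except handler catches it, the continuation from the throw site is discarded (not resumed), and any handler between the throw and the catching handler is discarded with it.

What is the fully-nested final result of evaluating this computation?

Answer: (21, 8)

Evaluation trace:
throw(1) @ H0 caught ⇒ 21
H1 returns 21
H2 returns (21, 8)
= (21, 8)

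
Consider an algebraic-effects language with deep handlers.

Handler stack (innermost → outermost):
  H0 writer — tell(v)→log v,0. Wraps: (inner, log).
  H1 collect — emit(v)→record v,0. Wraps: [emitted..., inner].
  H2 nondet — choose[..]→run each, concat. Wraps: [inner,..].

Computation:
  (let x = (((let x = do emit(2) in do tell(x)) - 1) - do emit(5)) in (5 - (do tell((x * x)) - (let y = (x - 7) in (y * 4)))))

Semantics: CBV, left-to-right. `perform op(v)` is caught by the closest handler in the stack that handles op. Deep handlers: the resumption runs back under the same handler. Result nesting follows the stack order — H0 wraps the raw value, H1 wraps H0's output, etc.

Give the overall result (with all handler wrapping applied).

Step-by-step:
emit(2) @ H1 ⇒ out+=2
tell(0) @ H0 ⇒ log+=0
emit(5) @ H1 ⇒ out+=5
tell(1) @ H0 ⇒ log+=1
H0 returns (-27, (0, 1))
H1 returns [2, 5, (-27, (0, 1))]
H2 returns [[2, 5, (-27, (0, 1))]]
= [[2, 5, (-27, (0, 1))]]

Answer: [[2, 5, (-27, (0, 1))]]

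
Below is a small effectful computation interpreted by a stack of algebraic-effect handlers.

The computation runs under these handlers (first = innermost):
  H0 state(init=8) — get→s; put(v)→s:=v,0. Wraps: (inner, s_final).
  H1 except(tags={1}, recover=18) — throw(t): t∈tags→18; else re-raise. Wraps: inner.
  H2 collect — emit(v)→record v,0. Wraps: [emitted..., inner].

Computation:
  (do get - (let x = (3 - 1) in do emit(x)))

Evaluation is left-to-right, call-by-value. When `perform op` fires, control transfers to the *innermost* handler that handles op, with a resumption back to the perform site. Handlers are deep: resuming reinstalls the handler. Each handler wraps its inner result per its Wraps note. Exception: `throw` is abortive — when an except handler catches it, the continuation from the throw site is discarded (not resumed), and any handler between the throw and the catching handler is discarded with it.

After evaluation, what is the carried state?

Step-by-step:
get @ H0 ⇒ 8
emit(2) @ H2 ⇒ out+=2
H0 returns (8, 8)
H1 returns (8, 8)
H2 returns [2, (8, 8)]
= [2, (8, 8)]

Answer: 8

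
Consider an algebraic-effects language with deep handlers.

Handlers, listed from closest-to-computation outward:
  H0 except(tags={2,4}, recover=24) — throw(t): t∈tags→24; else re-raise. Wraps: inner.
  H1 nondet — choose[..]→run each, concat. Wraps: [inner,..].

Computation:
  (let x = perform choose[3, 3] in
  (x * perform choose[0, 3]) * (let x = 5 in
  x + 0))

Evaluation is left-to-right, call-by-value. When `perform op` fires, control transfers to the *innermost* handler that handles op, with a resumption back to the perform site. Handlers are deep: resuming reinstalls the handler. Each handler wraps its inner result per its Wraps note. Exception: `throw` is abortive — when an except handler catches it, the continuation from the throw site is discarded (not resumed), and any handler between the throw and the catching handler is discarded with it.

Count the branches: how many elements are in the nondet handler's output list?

Working:
choose[3, 3] @ H1
  branch[0] choose=3:
    choose[0, 3] @ H1
      branch[0] choose=0:
        H0 returns 0
        H1 returns [0]
      branch[1] choose=3:
        H0 returns 45
        H1 returns [45]
  branch[1] choose=3:
    choose[0, 3] @ H1
      branch[0] choose=0:
        H0 returns 0
        H1 returns [0]
      branch[1] choose=3:
        H0 returns 45
        H1 returns [45]
= [0, 45, 0, 45]

Answer: 4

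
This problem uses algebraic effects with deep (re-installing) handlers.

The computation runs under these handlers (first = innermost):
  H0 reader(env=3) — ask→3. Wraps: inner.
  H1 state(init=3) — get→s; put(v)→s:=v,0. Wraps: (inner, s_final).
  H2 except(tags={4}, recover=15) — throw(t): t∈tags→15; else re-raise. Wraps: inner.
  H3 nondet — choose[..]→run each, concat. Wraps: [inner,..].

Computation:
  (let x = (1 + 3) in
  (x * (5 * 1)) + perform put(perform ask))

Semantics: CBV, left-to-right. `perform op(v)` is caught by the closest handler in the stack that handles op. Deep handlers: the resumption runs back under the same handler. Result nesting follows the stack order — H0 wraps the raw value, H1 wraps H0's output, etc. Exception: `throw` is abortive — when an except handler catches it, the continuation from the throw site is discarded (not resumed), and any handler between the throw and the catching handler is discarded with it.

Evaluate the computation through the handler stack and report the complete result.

Answer: [(20, 3)]

Working:
ask @ H0 ⇒ 3
put(3) @ H1 ⇒ s:=3
H0 returns 20
H1 returns (20, 3)
H2 returns (20, 3)
H3 returns [(20, 3)]
= [(20, 3)]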